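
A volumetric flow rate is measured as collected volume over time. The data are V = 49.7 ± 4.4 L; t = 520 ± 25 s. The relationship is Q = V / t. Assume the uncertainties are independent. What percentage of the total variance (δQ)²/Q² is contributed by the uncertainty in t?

(δQ/Q)² = (1·δV/V)² + (-1·δt/t)²
  V term: (1×0.0885)² = 0.00784
  t term: (-1×0.0481)² = 0.00231
Total = 0.0101. Share from t = 0.00231/0.0101 = 0.228.

22.8%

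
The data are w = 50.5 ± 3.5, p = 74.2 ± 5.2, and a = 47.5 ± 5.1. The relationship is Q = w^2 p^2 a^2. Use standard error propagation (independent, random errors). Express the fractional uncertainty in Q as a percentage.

29.1%

For a monomial Q ∝ w^2, p^2, a^2, fractional errors add in quadrature:
  (2·δw/w)² = (2×0.0693)² = 0.0192;  (2·δp/p)² = (2×0.0701)² = 0.0196;  (2·δa/a)² = (2×0.107)² = 0.0461
δQ/Q = √(0.0850) = 0.291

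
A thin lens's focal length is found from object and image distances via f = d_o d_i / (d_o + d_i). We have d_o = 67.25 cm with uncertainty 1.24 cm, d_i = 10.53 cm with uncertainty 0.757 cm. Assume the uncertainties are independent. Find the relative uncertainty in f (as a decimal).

0.0622

∂f/∂d_o = (d_i/(d_o+d_i))² = 0.0183;  ∂f/∂d_i = (d_o/(d_o+d_i))² = 0.748
δf = √((∂f/∂d_o · δd_o)² + (∂f/∂d_i · δd_i)²) = √(0.000517 + 0.320) = 0.566 cm
f = 9.104 cm, so δf/f = 0.566/9.104 = 0.0622.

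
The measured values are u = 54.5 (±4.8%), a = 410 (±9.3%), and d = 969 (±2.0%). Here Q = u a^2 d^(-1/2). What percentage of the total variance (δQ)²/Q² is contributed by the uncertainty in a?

93.5%

(δQ/Q)² = (1·δu/u)² + (2·δa/a)² + (−½·δd/d)²
  u term: (1×0.0480)² = 0.00230
  a term: (2×0.0930)² = 0.0346
  d term: (-0.5×0.0200)² = 0.000100
Total = 0.0370. Share from a = 0.0346/0.0370 = 0.935.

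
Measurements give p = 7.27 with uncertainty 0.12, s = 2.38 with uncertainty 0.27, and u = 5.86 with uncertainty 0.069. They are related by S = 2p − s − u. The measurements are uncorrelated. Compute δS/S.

Absolute uncertainties add in quadrature for a linear combination:
  (2·δp)² = 0.0576;  (δs)² = 0.0729;  (δu)² = 0.00476
δS = √(0.135) = 0.368
S = 6.30, so δS/S = 0.368/6.30 = 0.0584.

0.0584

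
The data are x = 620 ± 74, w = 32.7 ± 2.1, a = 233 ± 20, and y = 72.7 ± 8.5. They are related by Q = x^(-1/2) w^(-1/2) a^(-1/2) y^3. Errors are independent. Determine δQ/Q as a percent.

36.0%

For a monomial Q ∝ x^(-1/2), w^(-1/2), a^(-1/2), y^3, fractional errors add in quadrature:
  (−½·δx/x)² = (-0.5×0.119)² = 0.00356;  (−½·δw/w)² = (-0.5×0.0642)² = 0.00103;  (−½·δa/a)² = (-0.5×0.0858)² = 0.00184;  (3·δy/y)² = (3×0.117)² = 0.123
δQ/Q = √(0.129) = 0.360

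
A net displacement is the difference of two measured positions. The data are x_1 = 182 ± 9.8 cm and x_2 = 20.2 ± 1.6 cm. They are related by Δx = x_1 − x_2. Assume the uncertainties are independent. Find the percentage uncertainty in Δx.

6.14%

Sums and differences: (δΔx)² = Σ (cᵢ δxᵢ)².
  (δx_1)² = 96.0;  (δx_2)² = 2.56
δΔx = √(98.6) = 9.93 cm
Δx = 162 cm, so δΔx/Δx = 9.93/162 = 0.0614.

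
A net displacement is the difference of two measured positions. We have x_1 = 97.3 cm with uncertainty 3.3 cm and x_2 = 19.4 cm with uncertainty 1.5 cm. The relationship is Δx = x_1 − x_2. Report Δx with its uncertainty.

Absolute uncertainties add in quadrature for a linear combination:
  (δx_1)² = 10.9;  (δx_2)² = 2.25
δΔx = √(13.1) = 3.62 cm
Δx = 77.9 cm.

77.9 ± 3.62 cm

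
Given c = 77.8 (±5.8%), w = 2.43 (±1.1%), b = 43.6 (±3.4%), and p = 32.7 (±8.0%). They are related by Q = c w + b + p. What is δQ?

Let h = c·w = 189. δh/h = √((1·δc/c)² + (1·δw/w)²) = √(0.00336 + 0.000121) = 0.0590, so δh = 11.2.
Q = h + b + p: δQ = √(δh² + δb² + δp²) = √(125 + 2.20 + 6.84) = 11.6

11.6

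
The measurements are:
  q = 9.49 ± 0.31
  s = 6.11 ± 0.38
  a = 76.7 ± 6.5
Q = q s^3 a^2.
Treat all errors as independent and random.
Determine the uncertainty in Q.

For a monomial Q ∝ q, s^3, a^2, fractional errors add in quadrature:
  (1·δq/q)² = (1×0.0327)² = 0.00107;  (3·δs/s)² = (3×0.0622)² = 0.0348;  (2·δa/a)² = (2×0.0847)² = 0.0287
δQ/Q = √(0.0646) = 0.254
Q = 1.27e+07, so δQ = 0.254 × 1.27e+07 = 3.24e+06.

3.24e+06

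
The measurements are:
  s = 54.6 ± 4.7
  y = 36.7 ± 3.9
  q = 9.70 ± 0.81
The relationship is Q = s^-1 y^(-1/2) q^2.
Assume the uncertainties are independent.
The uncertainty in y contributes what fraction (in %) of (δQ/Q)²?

(δQ/Q)² = (-1·δs/s)² + (−½·δy/y)² + (2·δq/q)²
  s term: (-1×0.0861)² = 0.00741
  y term: (-0.5×0.106)² = 0.00282
  q term: (2×0.0835)² = 0.0279
Total = 0.0381. Share from y = 0.00282/0.0381 = 0.0740.

7.40%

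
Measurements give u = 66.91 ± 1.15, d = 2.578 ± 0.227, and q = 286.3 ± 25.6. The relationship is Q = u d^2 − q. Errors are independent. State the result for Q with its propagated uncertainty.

Let p = u·d^2 = 444.7. δp/p = √((1·δu/u)² + (2·δd/d)²) = √(0.000295 + 0.0310) = 0.177, so δp = 78.7.
Q = p − q: δQ = √(δp² + δq²) = √(6190 + 655) = 82.7
Q = 158.4.

158.4 ± 82.7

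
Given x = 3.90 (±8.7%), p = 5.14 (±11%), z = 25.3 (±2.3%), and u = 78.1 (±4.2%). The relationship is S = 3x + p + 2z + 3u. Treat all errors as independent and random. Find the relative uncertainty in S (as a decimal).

0.0331

For a sum/difference, combine absolute errors in quadrature:
  (3·δx)² = 1.04;  (δp)² = 0.320;  (2·δz)² = 1.35;  (3·δu)² = 96.8
δS = √(99.5) = 9.98
S = 302, so δS/S = 9.98/302 = 0.0331.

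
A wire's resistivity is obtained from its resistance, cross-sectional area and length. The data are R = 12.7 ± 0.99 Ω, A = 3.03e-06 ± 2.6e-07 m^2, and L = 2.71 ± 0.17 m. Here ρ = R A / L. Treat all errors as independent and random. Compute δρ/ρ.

0.132

ρ is a product of powers, so relative uncertainties combine in quadrature:
  (1·δR/R)² = (1×0.0780)² = 0.00608;  (1·δA/A)² = (1×0.0858)² = 0.00736;  (-1·δL/L)² = (-1×0.0627)² = 0.00394
δρ/ρ = √(0.0174) = 0.132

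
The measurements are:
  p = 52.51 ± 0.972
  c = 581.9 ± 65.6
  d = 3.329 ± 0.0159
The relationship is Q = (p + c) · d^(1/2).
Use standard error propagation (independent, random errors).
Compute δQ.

Let u = p + c = 634.4. δu = √(δp² + δc²) = √(0.945 + 4300) = 65.6, so δu/u = 0.103.
Q is then a monomial in u, d:
δQ/Q = √((δu/u)² + (½·δd/d)²) = √(0.0107 + 5.7e-06) = 0.103
Q = 1158, so δQ = 0.103 × 1158 = 120.

120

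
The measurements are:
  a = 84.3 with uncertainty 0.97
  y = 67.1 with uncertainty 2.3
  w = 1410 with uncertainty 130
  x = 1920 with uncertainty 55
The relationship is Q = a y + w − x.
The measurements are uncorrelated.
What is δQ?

Let p = a·y = 5660. δp/p = √((1·δa/a)² + (1·δy/y)²) = √(0.000132 + 0.00117) = 0.0362, so δp = 205.
Q = p + w − x: δQ = √(δp² + δw² + δx²) = √(41800 + 16900 + 3020) = 249

249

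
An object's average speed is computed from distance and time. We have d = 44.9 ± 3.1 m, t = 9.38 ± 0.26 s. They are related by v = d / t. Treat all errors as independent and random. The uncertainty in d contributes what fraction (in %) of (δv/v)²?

(δv/v)² = (1·δd/d)² + (-1·δt/t)²
  d term: (1×0.0690)² = 0.00477
  t term: (-1×0.0277)² = 0.000768
Total = 0.00554. Share from d = 0.00477/0.00554 = 0.861.

86.1%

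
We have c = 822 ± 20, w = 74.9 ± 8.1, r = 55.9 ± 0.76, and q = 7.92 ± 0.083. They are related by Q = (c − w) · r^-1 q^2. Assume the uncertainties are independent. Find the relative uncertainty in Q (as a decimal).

Let u = c − w = 747. δu = √(δc² + δw²) = √(400 + 65.6) = 21.6, so δu/u = 0.0289.
Q is then a monomial in u, r, q:
δQ/Q = √((δu/u)² + (-1·δr/r)² + (2·δq/q)²) = √(0.000834 + 0.000185 + 0.000439) = 0.0382

0.0382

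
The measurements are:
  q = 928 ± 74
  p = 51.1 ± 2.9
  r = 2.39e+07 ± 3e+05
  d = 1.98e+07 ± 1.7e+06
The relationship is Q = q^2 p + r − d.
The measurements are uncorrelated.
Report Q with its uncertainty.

(4.81 ± 0.765) × 10^7

Let w = q^2·p = 4.4e+07. δw/w = √((2·δq/q)² + (1·δp/p)²) = √(0.0254 + 0.00322) = 0.169, so δw = 7.45e+06.
Q = w + r − d: δQ = √(δw² + δr² + δd²) = √(5.55e+13 + 9e+10 + 2.89e+12) = 7.65e+06
Q = 4.81e+07.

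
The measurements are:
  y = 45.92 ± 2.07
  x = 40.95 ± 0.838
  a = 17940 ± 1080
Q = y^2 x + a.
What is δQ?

8060

Let p = y^2·x = 86350. δp/p = √((2·δy/y)² + (1·δx/x)²) = √(0.00813 + 0.000419) = 0.0925, so δp = 7980.
Q = p + a: δQ = √(δp² + δa²) = √(6.37e+07 + 1.17e+06) = 8060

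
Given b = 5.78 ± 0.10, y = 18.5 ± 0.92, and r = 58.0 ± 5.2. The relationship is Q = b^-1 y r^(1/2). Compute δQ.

Products/powers → add relative errors in quadrature, weighted by exponent:
  (-1·δb/b)² = (-1×0.0173)² = 0.000299;  (1·δy/y)² = (1×0.0497)² = 0.00247;  (½·δr/r)² = (0.5×0.0897)² = 0.00201
δQ/Q = √(0.00478) = 0.0692
Q = 24.4, so δQ = 0.0692 × 24.4 = 1.69.

1.69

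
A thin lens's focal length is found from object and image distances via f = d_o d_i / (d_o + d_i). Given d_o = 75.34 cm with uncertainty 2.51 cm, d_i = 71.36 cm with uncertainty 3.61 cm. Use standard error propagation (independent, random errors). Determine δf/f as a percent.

3.06%

∂f/∂d_o = (d_i/(d_o+d_i))² = 0.237;  ∂f/∂d_i = (d_o/(d_o+d_i))² = 0.264
δf = √((∂f/∂d_o · δd_o)² + (∂f/∂d_i · δd_i)²) = √(0.353 + 0.907) = 1.12 cm
f = 36.65 cm, so δf/f = 1.12/36.65 = 0.0306.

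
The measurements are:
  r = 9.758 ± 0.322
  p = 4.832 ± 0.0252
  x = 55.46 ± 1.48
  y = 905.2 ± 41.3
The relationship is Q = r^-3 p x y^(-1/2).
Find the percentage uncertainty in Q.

10.5%

Each factor contributes (exponent × relative error)² to (δQ/Q)²:
  (-3·δr/r)² = (-3×0.0330)² = 0.00980;  (1·δp/p)² = (1×0.00522)² = 2.72e-05;  (1·δx/x)² = (1×0.0267)² = 0.000712;  (−½·δy/y)² = (-0.5×0.0456)² = 0.000520
δQ/Q = √(0.0111) = 0.105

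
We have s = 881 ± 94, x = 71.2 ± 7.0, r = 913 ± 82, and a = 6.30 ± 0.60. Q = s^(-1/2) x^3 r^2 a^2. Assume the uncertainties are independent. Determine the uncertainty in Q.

1.6e+11

Products/powers → add relative errors in quadrature, weighted by exponent:
  (−½·δs/s)² = (-0.5×0.107)² = 0.00285;  (3·δx/x)² = (3×0.0983)² = 0.0870;  (2·δr/r)² = (2×0.0898)² = 0.0323;  (2·δa/a)² = (2×0.0952)² = 0.0363
δQ/Q = √(0.158) = 0.398
Q = 4.02e+11, so δQ = 0.398 × 4.02e+11 = 1.6e+11.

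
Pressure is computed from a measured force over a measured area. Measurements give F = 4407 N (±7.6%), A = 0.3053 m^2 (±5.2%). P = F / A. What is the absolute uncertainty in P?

1330 Pa

For a monomial P ∝ F, A^-1, fractional errors add in quadrature:
  (1·δF/F)² = (1×0.0760)² = 0.00578;  (-1·δA/A)² = (-1×0.0520)² = 0.00270
δP/P = √(0.00848) = 0.0921
P = 14430 Pa, so δP = 0.0921 × 14430 = 1330 Pa.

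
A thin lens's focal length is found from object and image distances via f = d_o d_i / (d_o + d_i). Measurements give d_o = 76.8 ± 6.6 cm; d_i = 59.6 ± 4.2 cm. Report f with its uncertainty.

33.6 ± 1.83 cm

∂f/∂d_o = (d_i/(d_o+d_i))² = 0.191;  ∂f/∂d_i = (d_o/(d_o+d_i))² = 0.317
δf = √((∂f/∂d_o · δd_o)² + (∂f/∂d_i · δd_i)²) = √(1.59 + 1.77) = 1.83 cm
f = 33.6 cm.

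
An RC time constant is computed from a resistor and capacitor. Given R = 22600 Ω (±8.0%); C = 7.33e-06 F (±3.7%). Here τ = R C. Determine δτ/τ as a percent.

For a monomial τ ∝ R, C, fractional errors add in quadrature:
  (1·δR/R)² = (1×0.0800)² = 0.00640;  (1·δC/C)² = (1×0.0370)² = 0.00137
δτ/τ = √(0.00777) = 0.0881

8.81%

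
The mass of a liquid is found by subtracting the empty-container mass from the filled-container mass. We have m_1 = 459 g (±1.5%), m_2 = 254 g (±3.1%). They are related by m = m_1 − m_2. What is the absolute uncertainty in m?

10.5 g

m is a linear combination, so absolute uncertainties add in quadrature:
  (δm_1)² = 47.4;  (δm_2)² = 62.0
δm = √(109) = 10.5 g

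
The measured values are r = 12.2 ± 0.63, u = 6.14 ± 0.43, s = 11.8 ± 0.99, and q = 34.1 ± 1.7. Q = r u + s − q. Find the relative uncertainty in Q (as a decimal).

0.129

Let p = r·u = 74.9. δp/p = √((1·δr/r)² + (1·δu/u)²) = √(0.00267 + 0.00490) = 0.0870, so δp = 6.52.
Q = p + s − q: δQ = √(δp² + δs² + δq²) = √(42.5 + 0.980 + 2.89) = 6.81
Q = 52.6, so δQ/Q = 6.81/52.6 = 0.129.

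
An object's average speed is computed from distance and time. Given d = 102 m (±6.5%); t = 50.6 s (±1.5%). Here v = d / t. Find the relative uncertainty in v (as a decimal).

Each factor contributes (exponent × relative error)² to (δv/v)²:
  (1·δd/d)² = (1×0.0650)² = 0.00423;  (-1·δt/t)² = (-1×0.0150)² = 0.000225
δv/v = √(0.00445) = 0.0667

0.0667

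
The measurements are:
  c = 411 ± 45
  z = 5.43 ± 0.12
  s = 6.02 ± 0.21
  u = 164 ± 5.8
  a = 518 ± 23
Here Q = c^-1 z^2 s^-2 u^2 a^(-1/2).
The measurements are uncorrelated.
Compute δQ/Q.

0.156

Products/powers → add relative errors in quadrature, weighted by exponent:
  (-1·δc/c)² = (-1×0.109)² = 0.0120;  (2·δz/z)² = (2×0.0221)² = 0.00195;  (-2·δs/s)² = (-2×0.0349)² = 0.00487;  (2·δu/u)² = (2×0.0354)² = 0.00500;  (−½·δa/a)² = (-0.5×0.0444)² = 0.000493
δQ/Q = √(0.0243) = 0.156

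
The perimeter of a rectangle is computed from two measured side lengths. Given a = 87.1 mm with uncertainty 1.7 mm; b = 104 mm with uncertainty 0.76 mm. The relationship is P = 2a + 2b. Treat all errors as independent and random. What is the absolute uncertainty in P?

Absolute uncertainties add in quadrature for a linear combination:
  (2·δa)² = 11.6;  (2·δb)² = 2.31
δP = √(13.9) = 3.72 mm

3.72 mm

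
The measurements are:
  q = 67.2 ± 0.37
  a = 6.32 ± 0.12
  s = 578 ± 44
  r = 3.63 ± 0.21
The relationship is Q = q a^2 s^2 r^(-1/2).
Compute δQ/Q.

0.160

Q is a product of powers, so relative uncertainties combine in quadrature:
  (1·δq/q)² = (1×0.00551)² = 3.03e-05;  (2·δa/a)² = (2×0.0190)² = 0.00144;  (2·δs/s)² = (2×0.0761)² = 0.0232;  (−½·δr/r)² = (-0.5×0.0579)² = 0.000837
δQ/Q = √(0.0255) = 0.160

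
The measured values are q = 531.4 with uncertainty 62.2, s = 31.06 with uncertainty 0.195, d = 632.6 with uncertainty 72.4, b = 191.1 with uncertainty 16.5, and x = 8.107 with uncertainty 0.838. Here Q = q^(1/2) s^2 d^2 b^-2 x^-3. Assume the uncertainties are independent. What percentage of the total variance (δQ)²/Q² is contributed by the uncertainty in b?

16.4%

(δQ/Q)² = (½·δq/q)² + (2·δs/s)² + (2·δd/d)² + (-2·δb/b)² + (-3·δx/x)²
  q term: (0.5×0.117)² = 0.00343
  s term: (2×0.00628)² = 0.000158
  d term: (2×0.114)² = 0.0524
  b term: (-2×0.0863)² = 0.0298
  x term: (-3×0.103)² = 0.0962
Total = 0.182. Share from b = 0.0298/0.182 = 0.164.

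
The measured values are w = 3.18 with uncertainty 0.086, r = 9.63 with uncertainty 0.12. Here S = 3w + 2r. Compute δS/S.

0.0122

Each term contributes (cᵢ δxᵢ)² to (δS)²:
  (3·δw)² = 0.0666;  (2·δr)² = 0.0576
δS = √(0.124) = 0.352
S = 28.8, so δS/S = 0.352/28.8 = 0.0122.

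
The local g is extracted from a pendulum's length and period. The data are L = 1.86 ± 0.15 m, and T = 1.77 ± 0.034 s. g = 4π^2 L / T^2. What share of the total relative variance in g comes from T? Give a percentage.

(δg/g)² = (1·δL/L)² + (-2·δT/T)²
  L term: (1×0.0806)² = 0.00650
  T term: (-2×0.0192)² = 0.00148
Total = 0.00798. Share from T = 0.00148/0.00798 = 0.185.

18.5%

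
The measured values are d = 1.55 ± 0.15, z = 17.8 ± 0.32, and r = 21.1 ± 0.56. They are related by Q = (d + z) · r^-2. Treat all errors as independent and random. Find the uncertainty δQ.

0.00244

Let u = d + z = 19.4. δu = √(δd² + δz²) = √(0.0225 + 0.102) = 0.353, so δu/u = 0.0183.
Q is then a monomial in u, r:
δQ/Q = √((δu/u)² + (-2·δr/r)²) = √(0.000334 + 0.00282) = 0.0561
Q = 0.0435, so δQ = 0.0561 × 0.0435 = 0.00244.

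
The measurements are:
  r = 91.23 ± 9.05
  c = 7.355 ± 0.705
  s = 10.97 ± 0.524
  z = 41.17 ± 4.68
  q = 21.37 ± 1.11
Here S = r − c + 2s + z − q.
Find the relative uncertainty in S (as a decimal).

0.0822

For a sum/difference, combine absolute errors in quadrature:
  (δr)² = 81.9;  (δc)² = 0.497;  (2·δs)² = 1.10;  (δz)² = 21.9;  (δq)² = 1.23
δS = √(107) = 10.3
S = 125.6, so δS/S = 10.3/125.6 = 0.0822.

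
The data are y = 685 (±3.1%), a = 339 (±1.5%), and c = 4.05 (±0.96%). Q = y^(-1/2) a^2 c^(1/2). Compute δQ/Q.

0.0341

Products/powers → add relative errors in quadrature, weighted by exponent:
  (−½·δy/y)² = (-0.5×0.0310)² = 0.000240;  (2·δa/a)² = (2×0.0150)² = 0.000900;  (½·δc/c)² = (0.5×0.00960)² = 2.3e-05
δQ/Q = √(0.00116) = 0.0341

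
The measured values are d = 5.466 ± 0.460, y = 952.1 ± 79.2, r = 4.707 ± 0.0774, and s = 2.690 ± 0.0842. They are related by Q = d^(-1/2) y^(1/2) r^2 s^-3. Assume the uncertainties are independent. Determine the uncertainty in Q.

Since Q is a product/quotient, work with relative uncertainties:
  (−½·δd/d)² = (-0.5×0.0842)² = 0.00177;  (½·δy/y)² = (0.5×0.0832)² = 0.00173;  (2·δr/r)² = (2×0.0164)² = 0.00108;  (-3·δs/s)² = (-3×0.0313)² = 0.00882
δQ/Q = √(0.0134) = 0.116
Q = 15.02, so δQ = 0.116 × 15.02 = 1.74.

1.74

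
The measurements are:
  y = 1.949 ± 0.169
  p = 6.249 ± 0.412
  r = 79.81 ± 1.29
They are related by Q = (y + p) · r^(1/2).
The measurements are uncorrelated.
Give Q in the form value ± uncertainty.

Let u = y + p = 8.198. δu = √(δy² + δp²) = √(0.0286 + 0.170) = 0.445, so δu/u = 0.0543.
Q is then a monomial in u, r:
δQ/Q = √((δu/u)² + (½·δr/r)²) = √(0.00295 + 6.53e-05) = 0.0549
Q = 73.24, so δQ = 0.0549 × 73.24 = 4.02.

73.24 ± 4.02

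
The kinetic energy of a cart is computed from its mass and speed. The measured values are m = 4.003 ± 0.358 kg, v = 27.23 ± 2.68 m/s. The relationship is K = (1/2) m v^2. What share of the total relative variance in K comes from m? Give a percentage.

(δK/K)² = (1·δm/m)² + (2·δv/v)²
  m term: (1×0.0894)² = 0.00800
  v term: (2×0.0984)² = 0.0387
Total = 0.0467. Share from m = 0.00800/0.0467 = 0.171.

17.1%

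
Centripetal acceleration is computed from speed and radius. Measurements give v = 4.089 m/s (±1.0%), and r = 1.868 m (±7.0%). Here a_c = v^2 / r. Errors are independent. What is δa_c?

a_c is a product of powers, so relative uncertainties combine in quadrature:
  (2·δv/v)² = (2×0.0100)² = 0.000400;  (-1·δr/r)² = (-1×0.0700)² = 0.00490
δa_c/a_c = √(0.00530) = 0.0728
a_c = 8.951 m/s^2, so δa_c = 0.0728 × 8.951 = 0.652 m/s^2.

0.652 m/s^2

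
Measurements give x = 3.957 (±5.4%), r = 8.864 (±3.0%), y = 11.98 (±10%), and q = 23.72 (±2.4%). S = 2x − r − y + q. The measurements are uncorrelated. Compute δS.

Sums and differences: (δS)² = Σ (cᵢ δxᵢ)².
  (2·δx)² = 0.183;  (δr)² = 0.0707;  (δy)² = 1.44;  (δq)² = 0.324
δS = √(2.01) = 1.42

1.42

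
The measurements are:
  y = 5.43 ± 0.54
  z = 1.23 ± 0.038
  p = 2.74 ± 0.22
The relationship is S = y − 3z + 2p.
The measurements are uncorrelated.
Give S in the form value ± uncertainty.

S is a linear combination, so absolute uncertainties add in quadrature:
  (δy)² = 0.292;  (3·δz)² = 0.0130;  (2·δp)² = 0.194
δS = √(0.498) = 0.706
S = 7.22.

7.22 ± 0.706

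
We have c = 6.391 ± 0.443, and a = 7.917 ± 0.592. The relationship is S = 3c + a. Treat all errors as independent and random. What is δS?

Sums and differences: (δS)² = Σ (cᵢ δxᵢ)².
  (3·δc)² = 1.77;  (δa)² = 0.350
δS = √(2.12) = 1.45

1.45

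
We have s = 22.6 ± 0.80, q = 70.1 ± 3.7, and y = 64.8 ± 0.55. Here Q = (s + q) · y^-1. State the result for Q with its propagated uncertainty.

Let u = s + q = 92.7. δu = √(δs² + δq²) = √(0.640 + 13.7) = 3.79, so δu/u = 0.0408.
Q is then a monomial in u, y:
δQ/Q = √((δu/u)² + (-1·δy/y)²) = √(0.00167 + 7.2e-05) = 0.0417
Q = 1.43, so δQ = 0.0417 × 1.43 = 0.0597.

1.43 ± 0.0597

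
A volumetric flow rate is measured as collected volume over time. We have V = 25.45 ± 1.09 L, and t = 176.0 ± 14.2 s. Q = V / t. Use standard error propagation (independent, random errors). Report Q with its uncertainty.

0.1446 ± 0.0132 L/s

For a monomial Q ∝ V, t^-1, fractional errors add in quadrature:
  (1·δV/V)² = (1×0.0428)² = 0.00183;  (-1·δt/t)² = (-1×0.0807)² = 0.00651
δQ/Q = √(0.00834) = 0.0913
Q = 0.1446 L/s, so δQ = 0.0913 × 0.1446 = 0.0132 L/s.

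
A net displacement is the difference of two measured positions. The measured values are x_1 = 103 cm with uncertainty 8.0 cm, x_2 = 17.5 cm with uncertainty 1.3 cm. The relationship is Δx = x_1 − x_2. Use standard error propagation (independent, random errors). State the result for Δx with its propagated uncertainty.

Δx is a linear combination, so absolute uncertainties add in quadrature:
  (δx_1)² = 64.0;  (δx_2)² = 1.69
δΔx = √(65.7) = 8.10 cm
Δx = 85.5 cm.

85.5 ± 8.10 cm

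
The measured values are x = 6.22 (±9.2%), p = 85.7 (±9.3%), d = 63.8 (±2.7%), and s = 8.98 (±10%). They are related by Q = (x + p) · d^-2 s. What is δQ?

Let u = x + p = 91.9. δu = √(δx² + δp²) = √(0.327 + 63.5) = 7.99, so δu/u = 0.0869.
Q is then a monomial in u, d, s:
δQ/Q = √((δu/u)² + (-2·δd/d)² + (1·δs/s)²) = √(0.00756 + 0.00292 + 0.0100) = 0.143
Q = 0.203, so δQ = 0.143 × 0.203 = 0.0290.

0.0290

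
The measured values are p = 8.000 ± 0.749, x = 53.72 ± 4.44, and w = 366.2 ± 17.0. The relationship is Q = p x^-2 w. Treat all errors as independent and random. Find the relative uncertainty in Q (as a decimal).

0.196

Relative error in a monomial: (δQ/Q)² = Σ (nᵢ · δxᵢ/xᵢ)².
  (1·δp/p)² = (1×0.0936)² = 0.00877;  (-2·δx/x)² = (-2×0.0827)² = 0.0273;  (1·δw/w)² = (1×0.0464)² = 0.00216
δQ/Q = √(0.0382) = 0.196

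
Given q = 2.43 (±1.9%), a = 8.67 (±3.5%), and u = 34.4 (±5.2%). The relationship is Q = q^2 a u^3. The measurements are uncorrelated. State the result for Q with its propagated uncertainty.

(2.08 ± 0.342) × 10^6

Q is a product of powers, so relative uncertainties combine in quadrature:
  (2·δq/q)² = (2×0.0190)² = 0.00144;  (1·δa/a)² = (1×0.0350)² = 0.00123;  (3·δu/u)² = (3×0.0520)² = 0.0243
δQ/Q = √(0.0270) = 0.164
Q = 2.08e+06, so δQ = 0.164 × 2.08e+06 = 3.42e+05.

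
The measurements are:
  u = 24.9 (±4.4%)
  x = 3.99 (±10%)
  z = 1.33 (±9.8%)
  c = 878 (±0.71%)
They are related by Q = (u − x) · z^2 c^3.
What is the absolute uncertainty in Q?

Let w = u − x = 20.9. δw = √(δu² + δx²) = √(1.20 + 0.159) = 1.17, so δw/w = 0.0558.
Q is then a monomial in w, z, c:
δQ/Q = √((δw/w)² + (2·δz/z)² + (3·δc/c)²) = √(0.00311 + 0.0384 + 0.000454) = 0.205
Q = 2.5e+10, so δQ = 0.205 × 2.5e+10 = 5.13e+09.

5.13e+09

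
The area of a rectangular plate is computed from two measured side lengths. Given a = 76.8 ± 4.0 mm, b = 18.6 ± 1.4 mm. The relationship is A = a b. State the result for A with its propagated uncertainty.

For a monomial A ∝ a, b, fractional errors add in quadrature:
  (1·δa/a)² = (1×0.0521)² = 0.00271;  (1·δb/b)² = (1×0.0753)² = 0.00567
δA/A = √(0.00838) = 0.0915
A = 1430 mm^2, so δA = 0.0915 × 1430 = 131 mm^2.

1430 ± 131 mm^2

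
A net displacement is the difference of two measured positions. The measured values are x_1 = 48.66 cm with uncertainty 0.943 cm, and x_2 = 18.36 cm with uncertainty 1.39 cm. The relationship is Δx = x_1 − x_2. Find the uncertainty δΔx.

Each term contributes (cᵢ δxᵢ)² to (δΔx)²:
  (δx_1)² = 0.889;  (δx_2)² = 1.93
δΔx = √(2.82) = 1.68 cm

1.68 cm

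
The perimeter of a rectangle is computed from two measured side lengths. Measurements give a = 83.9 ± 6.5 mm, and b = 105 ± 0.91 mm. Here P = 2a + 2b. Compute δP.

Each term contributes (cᵢ δxᵢ)² to (δP)²:
  (2·δa)² = 169;  (2·δb)² = 3.31
δP = √(172) = 13.1 mm

13.1 mm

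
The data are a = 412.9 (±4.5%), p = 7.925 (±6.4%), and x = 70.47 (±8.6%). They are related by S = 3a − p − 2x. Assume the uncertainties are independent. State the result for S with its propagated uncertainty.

S is a linear combination, so absolute uncertainties add in quadrature:
  (3·δa)² = 3110;  (δp)² = 0.257;  (2·δx)² = 147
δS = √(3250) = 57.0
S = 1090.

1090 ± 57.0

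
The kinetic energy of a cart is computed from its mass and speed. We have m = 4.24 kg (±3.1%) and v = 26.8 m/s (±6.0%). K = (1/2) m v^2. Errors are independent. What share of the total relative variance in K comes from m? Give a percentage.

(δK/K)² = (1·δm/m)² + (2·δv/v)²
  m term: (1×0.0310)² = 0.000961
  v term: (2×0.0600)² = 0.0144
Total = 0.0154. Share from m = 0.000961/0.0154 = 0.0626.

6.26%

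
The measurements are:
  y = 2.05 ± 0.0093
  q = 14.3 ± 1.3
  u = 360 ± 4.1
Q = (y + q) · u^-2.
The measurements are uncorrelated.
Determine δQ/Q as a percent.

Let w = y + q = 16.4. δw = √(δy² + δq²) = √(8.65e-05 + 1.69) = 1.30, so δw/w = 0.0795.
Q is then a monomial in w, u:
δQ/Q = √((δw/w)² + (-2·δu/u)²) = √(0.00632 + 0.000519) = 0.0827

8.27%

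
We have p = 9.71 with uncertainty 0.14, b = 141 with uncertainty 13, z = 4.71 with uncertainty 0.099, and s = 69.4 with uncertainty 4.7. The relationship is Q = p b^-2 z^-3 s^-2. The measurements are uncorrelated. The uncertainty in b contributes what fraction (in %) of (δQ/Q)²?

60.1%

(δQ/Q)² = (1·δp/p)² + (-2·δb/b)² + (-3·δz/z)² + (-2·δs/s)²
  p term: (1×0.0144)² = 0.000208
  b term: (-2×0.0922)² = 0.0340
  z term: (-3×0.0210)² = 0.00398
  s term: (-2×0.0677)² = 0.0183
Total = 0.0565. Share from b = 0.0340/0.0565 = 0.601.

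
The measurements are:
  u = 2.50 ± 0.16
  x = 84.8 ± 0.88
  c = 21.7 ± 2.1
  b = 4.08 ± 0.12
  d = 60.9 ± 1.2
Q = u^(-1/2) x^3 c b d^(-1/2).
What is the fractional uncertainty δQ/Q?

Products/powers → add relative errors in quadrature, weighted by exponent:
  (−½·δu/u)² = (-0.5×0.0640)² = 0.00102;  (3·δx/x)² = (3×0.0104)² = 0.000969;  (1·δc/c)² = (1×0.0968)² = 0.00937;  (1·δb/b)² = (1×0.0294)² = 0.000865;  (−½·δd/d)² = (-0.5×0.0197)² = 9.71e-05
δQ/Q = √(0.0123) = 0.111

0.111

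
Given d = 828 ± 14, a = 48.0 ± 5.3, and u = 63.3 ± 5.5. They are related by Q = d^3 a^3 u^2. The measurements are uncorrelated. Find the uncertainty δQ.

9.5e+16

Each factor contributes (exponent × relative error)² to (δQ/Q)²:
  (3·δd/d)² = (3×0.0169)² = 0.00257;  (3·δa/a)² = (3×0.110)² = 0.110;  (2·δu/u)² = (2×0.0869)² = 0.0302
δQ/Q = √(0.142) = 0.377
Q = 2.52e+17, so δQ = 0.377 × 2.52e+17 = 9.5e+16.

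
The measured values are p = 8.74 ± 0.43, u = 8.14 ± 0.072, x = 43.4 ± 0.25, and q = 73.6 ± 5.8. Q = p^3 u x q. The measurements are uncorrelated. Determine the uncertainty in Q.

For a monomial Q ∝ p^3, u, x, q, fractional errors add in quadrature:
  (3·δp/p)² = (3×0.0492)² = 0.0218;  (1·δu/u)² = (1×0.00885)² = 7.82e-05;  (1·δx/x)² = (1×0.00576)² = 3.32e-05;  (1·δq/q)² = (1×0.0788)² = 0.00621
δQ/Q = √(0.0281) = 0.168
Q = 1.74e+07, so δQ = 0.168 × 1.74e+07 = 2.91e+06.

2.91e+06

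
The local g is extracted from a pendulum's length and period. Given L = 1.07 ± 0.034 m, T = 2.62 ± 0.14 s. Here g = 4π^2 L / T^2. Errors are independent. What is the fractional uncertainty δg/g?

0.111

Relative error in a monomial: (δg/g)² = Σ (nᵢ · δxᵢ/xᵢ)².
  (1·δL/L)² = (1×0.0318)² = 0.00101;  (-2·δT/T)² = (-2×0.0534)² = 0.0114
δg/g = √(0.0124) = 0.111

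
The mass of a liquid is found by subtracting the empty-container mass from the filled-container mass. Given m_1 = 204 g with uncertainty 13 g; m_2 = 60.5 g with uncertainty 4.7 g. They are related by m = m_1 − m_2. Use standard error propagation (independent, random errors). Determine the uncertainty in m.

For a sum/difference, combine absolute errors in quadrature:
  (δm_1)² = 169;  (δm_2)² = 22.1
δm = √(191) = 13.8 g

13.8 g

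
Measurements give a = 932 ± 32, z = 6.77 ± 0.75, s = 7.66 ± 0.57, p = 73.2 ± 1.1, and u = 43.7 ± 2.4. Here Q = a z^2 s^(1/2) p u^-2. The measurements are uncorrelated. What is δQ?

Q is a product of powers, so relative uncertainties combine in quadrature:
  (1·δa/a)² = (1×0.0343)² = 0.00118;  (2·δz/z)² = (2×0.111)² = 0.0491;  (½·δs/s)² = (0.5×0.0744)² = 0.00138;  (1·δp/p)² = (1×0.0150)² = 0.000226;  (-2·δu/u)² = (-2×0.0549)² = 0.0121
δQ/Q = √(0.0639) = 0.253
Q = 4530, so δQ = 0.253 × 4530 = 1150.

1150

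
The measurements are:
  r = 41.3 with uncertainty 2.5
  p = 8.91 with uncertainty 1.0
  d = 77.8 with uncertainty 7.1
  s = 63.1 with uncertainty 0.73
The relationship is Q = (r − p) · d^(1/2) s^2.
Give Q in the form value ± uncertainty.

Let u = r − p = 32.4. δu = √(δr² + δp²) = √(6.25 + 1.00) = 2.69, so δu/u = 0.0831.
Q is then a monomial in u, d, s:
δQ/Q = √((δu/u)² + (½·δd/d)² + (2·δs/s)²) = √(0.00691 + 0.00208 + 0.000535) = 0.0976
Q = 1.14e+06, so δQ = 0.0976 × 1.14e+06 = 1.11e+05.

(1.14 ± 0.111) × 10^6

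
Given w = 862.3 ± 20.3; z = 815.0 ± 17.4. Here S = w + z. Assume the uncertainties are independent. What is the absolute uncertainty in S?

26.7

Each term contributes (cᵢ δxᵢ)² to (δS)²:
  (δw)² = 412;  (δz)² = 303
δS = √(715) = 26.7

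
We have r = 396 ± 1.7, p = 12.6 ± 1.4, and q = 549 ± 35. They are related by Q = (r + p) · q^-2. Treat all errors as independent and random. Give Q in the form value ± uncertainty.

0.00136 ± 0.000173

Let u = r + p = 409. δu = √(δr² + δp²) = √(2.89 + 1.96) = 2.20, so δu/u = 0.00539.
Q is then a monomial in u, q:
δQ/Q = √((δu/u)² + (-2·δq/q)²) = √(2.9e-05 + 0.0163) = 0.128
Q = 0.00136, so δQ = 0.128 × 0.00136 = 0.000173.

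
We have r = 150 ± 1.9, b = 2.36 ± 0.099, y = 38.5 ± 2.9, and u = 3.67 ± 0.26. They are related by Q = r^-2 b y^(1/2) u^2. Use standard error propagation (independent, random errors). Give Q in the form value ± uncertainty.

0.00877 ± 0.00136

Relative error in a monomial: (δQ/Q)² = Σ (nᵢ · δxᵢ/xᵢ)².
  (-2·δr/r)² = (-2×0.0127)² = 0.000642;  (1·δb/b)² = (1×0.0419)² = 0.00176;  (½·δy/y)² = (0.5×0.0753)² = 0.00142;  (2·δu/u)² = (2×0.0708)² = 0.0201
δQ/Q = √(0.0239) = 0.155
Q = 0.00877, so δQ = 0.155 × 0.00877 = 0.00136.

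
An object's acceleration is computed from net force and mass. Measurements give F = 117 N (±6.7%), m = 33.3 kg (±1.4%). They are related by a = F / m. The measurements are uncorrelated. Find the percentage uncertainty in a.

6.84%

a is a product of powers, so relative uncertainties combine in quadrature:
  (1·δF/F)² = (1×0.0670)² = 0.00449;  (-1·δm/m)² = (-1×0.0140)² = 0.000196
δa/a = √(0.00469) = 0.0684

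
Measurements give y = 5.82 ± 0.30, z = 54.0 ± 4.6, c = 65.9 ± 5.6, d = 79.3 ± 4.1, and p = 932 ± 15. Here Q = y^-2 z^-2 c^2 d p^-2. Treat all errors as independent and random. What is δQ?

1.08e-06

Each factor contributes (exponent × relative error)² to (δQ/Q)²:
  (-2·δy/y)² = (-2×0.0515)² = 0.0106;  (-2·δz/z)² = (-2×0.0852)² = 0.0290;  (2·δc/c)² = (2×0.0850)² = 0.0289;  (1·δd/d)² = (1×0.0517)² = 0.00267;  (-2·δp/p)² = (-2×0.0161)² = 0.00104
δQ/Q = √(0.0722) = 0.269
Q = 4.01e-06, so δQ = 0.269 × 4.01e-06 = 1.08e-06.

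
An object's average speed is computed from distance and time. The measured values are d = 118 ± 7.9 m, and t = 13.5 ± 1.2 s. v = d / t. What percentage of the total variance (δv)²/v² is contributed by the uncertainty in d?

36.2%

(δv/v)² = (1·δd/d)² + (-1·δt/t)²
  d term: (1×0.0669)² = 0.00448
  t term: (-1×0.0889)² = 0.00790
Total = 0.0124. Share from d = 0.00448/0.0124 = 0.362.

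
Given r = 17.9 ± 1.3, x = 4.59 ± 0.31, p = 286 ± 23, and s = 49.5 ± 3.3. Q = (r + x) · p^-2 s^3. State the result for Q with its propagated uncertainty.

Let u = r + x = 22.5. δu = √(δr² + δx²) = √(1.69 + 0.0961) = 1.34, so δu/u = 0.0594.
Q is then a monomial in u, p, s:
δQ/Q = √((δu/u)² + (-2·δp/p)² + (3·δs/s)²) = √(0.00353 + 0.0259 + 0.0400) = 0.263
Q = 33.3, so δQ = 0.263 × 33.3 = 8.79.

33.3 ± 8.79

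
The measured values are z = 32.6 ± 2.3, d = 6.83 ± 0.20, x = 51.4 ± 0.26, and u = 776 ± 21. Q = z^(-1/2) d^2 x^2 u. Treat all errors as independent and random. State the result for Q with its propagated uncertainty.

(1.68 ± 0.124) × 10^7

Since Q is a product/quotient, work with relative uncertainties:
  (−½·δz/z)² = (-0.5×0.0706)² = 0.00124;  (2·δd/d)² = (2×0.0293)² = 0.00343;  (2·δx/x)² = (2×0.00506)² = 0.000102;  (1·δu/u)² = (1×0.0271)² = 0.000732
δQ/Q = √(0.00551) = 0.0742
Q = 1.68e+07, so δQ = 0.0742 × 1.68e+07 = 1.24e+06.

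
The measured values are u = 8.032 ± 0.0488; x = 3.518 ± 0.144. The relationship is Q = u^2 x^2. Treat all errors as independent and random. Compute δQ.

Each factor contributes (exponent × relative error)² to (δQ/Q)²:
  (2·δu/u)² = (2×0.00608)² = 0.000148;  (2·δx/x)² = (2×0.0409)² = 0.00670
δQ/Q = √(0.00685) = 0.0828
Q = 798.4, so δQ = 0.0828 × 798.4 = 66.1.

66.1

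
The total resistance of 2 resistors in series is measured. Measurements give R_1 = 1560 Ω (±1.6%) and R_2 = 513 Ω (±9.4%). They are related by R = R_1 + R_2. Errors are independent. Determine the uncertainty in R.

Absolute uncertainties add in quadrature for a linear combination:
  (δR_1)² = 623;  (δR_2)² = 2330
δR = √(2950) = 54.3 Ω

54.3 Ω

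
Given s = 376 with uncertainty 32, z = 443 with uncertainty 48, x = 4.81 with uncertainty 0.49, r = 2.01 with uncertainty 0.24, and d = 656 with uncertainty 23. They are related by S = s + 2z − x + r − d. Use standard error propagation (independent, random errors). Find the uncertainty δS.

For a sum/difference, combine absolute errors in quadrature:
  (δs)² = 1020;  (2·δz)² = 9220;  (δx)² = 0.240;  (δr)² = 0.0576;  (δd)² = 529
δS = √(10800) = 104

104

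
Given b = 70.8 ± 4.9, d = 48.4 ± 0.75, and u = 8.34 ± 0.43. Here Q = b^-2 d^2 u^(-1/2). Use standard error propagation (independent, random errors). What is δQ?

0.0233

For a monomial Q ∝ b^-2, d^2, u^(-1/2), fractional errors add in quadrature:
  (-2·δb/b)² = (-2×0.0692)² = 0.0192;  (2·δd/d)² = (2×0.0155)² = 0.000960;  (−½·δu/u)² = (-0.5×0.0516)² = 0.000665
δQ/Q = √(0.0208) = 0.144
Q = 0.162, so δQ = 0.144 × 0.162 = 0.0233.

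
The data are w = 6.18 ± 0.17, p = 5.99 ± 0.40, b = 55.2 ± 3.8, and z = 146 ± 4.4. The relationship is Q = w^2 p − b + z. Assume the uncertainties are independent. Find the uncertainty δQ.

Let h = w^2·p = 229. δh/h = √((2·δw/w)² + (1·δp/p)²) = √(0.00303 + 0.00446) = 0.0865, so δh = 19.8.
Q = h − b + z: δQ = √(δh² + δb² + δz²) = √(392 + 14.4 + 19.4) = 20.6

20.6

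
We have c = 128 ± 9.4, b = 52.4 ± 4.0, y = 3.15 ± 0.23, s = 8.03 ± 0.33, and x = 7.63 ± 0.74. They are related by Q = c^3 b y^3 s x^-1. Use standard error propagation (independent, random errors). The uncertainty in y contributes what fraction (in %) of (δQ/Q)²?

(δQ/Q)² = (3·δc/c)² + (1·δb/b)² + (3·δy/y)² + (1·δs/s)² + (-1·δx/x)²
  c term: (3×0.0734)² = 0.0485
  b term: (1×0.0763)² = 0.00583
  y term: (3×0.0730)² = 0.0480
  s term: (1×0.0411)² = 0.00169
  x term: (-1×0.0970)² = 0.00941
Total = 0.113. Share from y = 0.0480/0.113 = 0.423.

42.3%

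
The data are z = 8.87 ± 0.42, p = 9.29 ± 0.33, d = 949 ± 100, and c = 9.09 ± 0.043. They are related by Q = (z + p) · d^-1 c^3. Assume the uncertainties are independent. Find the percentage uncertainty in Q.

Let u = z + p = 18.2. δu = √(δz² + δp²) = √(0.176 + 0.109) = 0.534, so δu/u = 0.0294.
Q is then a monomial in u, d, c:
δQ/Q = √((δu/u)² + (-1·δd/d)² + (3·δc/c)²) = √(0.000865 + 0.0111 + 0.000201) = 0.110

11.0%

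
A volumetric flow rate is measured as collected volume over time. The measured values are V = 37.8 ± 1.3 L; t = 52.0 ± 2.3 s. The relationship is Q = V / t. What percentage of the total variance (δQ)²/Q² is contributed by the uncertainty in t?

(δQ/Q)² = (1·δV/V)² + (-1·δt/t)²
  V term: (1×0.0344)² = 0.00118
  t term: (-1×0.0442)² = 0.00196
Total = 0.00314. Share from t = 0.00196/0.00314 = 0.623.

62.3%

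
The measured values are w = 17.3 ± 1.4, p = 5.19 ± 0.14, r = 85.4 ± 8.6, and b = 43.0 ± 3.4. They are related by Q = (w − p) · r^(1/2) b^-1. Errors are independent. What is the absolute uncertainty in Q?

0.389

Let u = w − p = 12.1. δu = √(δw² + δp²) = √(1.96 + 0.0196) = 1.41, so δu/u = 0.116.
Q is then a monomial in u, r, b:
δQ/Q = √((δu/u)² + (½·δr/r)² + (-1·δb/b)²) = √(0.0135 + 0.00254 + 0.00625) = 0.149
Q = 2.60, so δQ = 0.149 × 2.60 = 0.389.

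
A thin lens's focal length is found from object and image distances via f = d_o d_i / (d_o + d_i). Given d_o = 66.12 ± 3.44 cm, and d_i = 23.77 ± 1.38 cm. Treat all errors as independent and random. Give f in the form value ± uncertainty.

17.48 ± 0.784 cm

∂f/∂d_o = (d_i/(d_o+d_i))² = 0.0699;  ∂f/∂d_i = (d_o/(d_o+d_i))² = 0.541
δf = √((∂f/∂d_o · δd_o)² + (∂f/∂d_i · δd_i)²) = √(0.0579 + 0.557) = 0.784 cm
f = 17.48 cm.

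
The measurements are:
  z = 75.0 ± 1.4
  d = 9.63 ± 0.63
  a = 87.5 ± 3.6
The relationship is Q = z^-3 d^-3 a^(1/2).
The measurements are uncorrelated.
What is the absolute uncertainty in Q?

5.09e-09

Q is a product of powers, so relative uncertainties combine in quadrature:
  (-3·δz/z)² = (-3×0.0187)² = 0.00314;  (-3·δd/d)² = (-3×0.0654)² = 0.0385;  (½·δa/a)² = (0.5×0.0411)² = 0.000423
δQ/Q = √(0.0421) = 0.205
Q = 2.48e-08, so δQ = 0.205 × 2.48e-08 = 5.09e-09.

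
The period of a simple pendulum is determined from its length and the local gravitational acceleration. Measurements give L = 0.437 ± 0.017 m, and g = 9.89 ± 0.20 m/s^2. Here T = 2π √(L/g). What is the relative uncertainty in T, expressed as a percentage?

2.19%

Relative error in a monomial: (δT/T)² = Σ (nᵢ · δxᵢ/xᵢ)².
  (½·δL/L)² = (0.5×0.0389)² = 0.000378;  (−½·δg/g)² = (-0.5×0.0202)² = 0.000102
δT/T = √(0.000481) = 0.0219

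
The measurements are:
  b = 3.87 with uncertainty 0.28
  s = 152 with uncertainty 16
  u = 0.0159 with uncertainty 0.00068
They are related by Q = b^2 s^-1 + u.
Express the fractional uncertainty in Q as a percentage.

15.4%

Let p = b^2·s^-1 = 0.0985. δp/p = √((2·δb/b)² + (-1·δs/s)²) = √(0.0209 + 0.0111) = 0.179, so δp = 0.0176.
Q = p + u: δQ = √(δp² + δu²) = √(0.000311 + 4.62e-07) = 0.0176
Q = 0.114, so δQ/Q = 0.0176/0.114 = 0.154.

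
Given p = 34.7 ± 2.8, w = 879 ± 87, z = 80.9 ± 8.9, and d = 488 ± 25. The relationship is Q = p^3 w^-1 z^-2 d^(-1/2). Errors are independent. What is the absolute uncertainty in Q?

0.000113

For a monomial Q ∝ p^3, w^-1, z^-2, d^(-1/2), fractional errors add in quadrature:
  (3·δp/p)² = (3×0.0807)² = 0.0586;  (-1·δw/w)² = (-1×0.0990)² = 0.00980;  (-2·δz/z)² = (-2×0.110)² = 0.0484;  (−½·δd/d)² = (-0.5×0.0512)² = 0.000656
δQ/Q = √(0.117) = 0.343
Q = 0.000329, so δQ = 0.343 × 0.000329 = 0.000113.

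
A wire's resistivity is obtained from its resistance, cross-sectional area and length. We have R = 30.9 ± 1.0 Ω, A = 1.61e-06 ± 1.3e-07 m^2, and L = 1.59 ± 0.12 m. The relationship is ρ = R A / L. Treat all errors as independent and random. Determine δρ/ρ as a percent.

Products/powers → add relative errors in quadrature, weighted by exponent:
  (1·δR/R)² = (1×0.0324)² = 0.00105;  (1·δA/A)² = (1×0.0807)² = 0.00652;  (-1·δL/L)² = (-1×0.0755)² = 0.00570
δρ/ρ = √(0.0133) = 0.115

11.5%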